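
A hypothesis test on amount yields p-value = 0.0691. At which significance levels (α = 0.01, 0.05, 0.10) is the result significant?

p = 0.0691. Significant at: α = 0.1.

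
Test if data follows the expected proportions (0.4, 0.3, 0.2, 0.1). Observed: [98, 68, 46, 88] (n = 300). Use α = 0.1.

Expected: [120.0, 90.0, 60.0, 30.0]. χ² = 124.811. df = 3, critical = 6.251. Reject H₀.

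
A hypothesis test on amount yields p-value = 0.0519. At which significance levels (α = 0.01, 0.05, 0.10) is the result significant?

p = 0.0519. Significant at: α = 0.1.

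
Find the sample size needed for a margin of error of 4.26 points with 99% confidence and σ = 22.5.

n = (z*σ/E)² = (2.576×22.5/4.26)² = 185.1 → n = 186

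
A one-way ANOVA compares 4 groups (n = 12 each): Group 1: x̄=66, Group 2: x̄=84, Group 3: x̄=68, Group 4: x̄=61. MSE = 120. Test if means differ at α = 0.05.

Grand mean = 69.75. SS_between = 3561.0, MS_between = 1187.0. F = 9.892, F_crit ≈ 2.816. Reject H₀.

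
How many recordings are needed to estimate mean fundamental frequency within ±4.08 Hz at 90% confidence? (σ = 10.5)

n = (z*σ/E)² = (1.645×10.5/4.08)² = 17.9 → n = 18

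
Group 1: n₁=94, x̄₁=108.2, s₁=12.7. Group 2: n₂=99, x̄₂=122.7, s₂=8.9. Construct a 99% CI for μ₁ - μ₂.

Difference = -14.5. SE = √(12.7²/94 + 8.9²/99) = 1.586. CI = (-18.59, -10.41)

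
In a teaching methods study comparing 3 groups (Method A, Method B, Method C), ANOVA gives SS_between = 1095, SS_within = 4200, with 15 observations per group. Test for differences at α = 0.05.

df_between = 2, df_within = 42. F = MS_between/MS_within = 547.5/100.0 = 5.475. F_crit ≈ 3.22. Reject H₀. At least one mean differs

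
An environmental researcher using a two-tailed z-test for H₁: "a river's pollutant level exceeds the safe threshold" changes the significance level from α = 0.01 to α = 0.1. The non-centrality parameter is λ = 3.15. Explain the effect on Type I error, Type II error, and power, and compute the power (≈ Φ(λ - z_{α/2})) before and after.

Increasing α from 0.01 to 0.1:
• Type I error rate increases (α is the Type I rate by definition).
• Critical value moves from z_{α/2} = 2.576 to 1.645, so power = Φ(λ - z_{α/2}) goes from Φ(3.15 - 2.576) = 0.717 to Φ(3.15 - 1.645) = 0.934.
• Type II error rate β = 1 - power therefore decreases (0.283 → 0.066).
Appropriate when false negatives are costly — here, allowing unsafe pollution to continue.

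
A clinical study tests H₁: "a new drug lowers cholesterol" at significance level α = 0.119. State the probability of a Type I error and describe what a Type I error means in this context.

P(Type I error) = α = 0.119. A Type I error is rejecting H₀ when H₀ is actually true (false positive) — here, concluding that a new drug lowers cholesterol when in fact this is not the case. Consequence: approving an ineffective drug — patients take a useless medication and may skip effective alternatives.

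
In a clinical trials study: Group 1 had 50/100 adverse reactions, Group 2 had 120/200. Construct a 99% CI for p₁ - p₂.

p̂₁ = 0.5, p̂₂ = 0.6. Difference = -0.1. CI = (-0.257, 0.057)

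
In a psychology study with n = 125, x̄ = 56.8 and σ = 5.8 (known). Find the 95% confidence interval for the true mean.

CI = x̄ ± z*(σ/√n) = 56.8 ± 1.96(5.8/√125) = 56.8 ± 1.02 = (55.78, 57.82)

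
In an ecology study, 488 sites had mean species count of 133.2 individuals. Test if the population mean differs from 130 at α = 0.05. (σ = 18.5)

z = (x̄ - μ₀)/(σ/√n) = (133.2 - 130)/(18.5/√488) = 3.821. Critical value: ±1.96. Since |3.821| > 1.96, Reject H₀.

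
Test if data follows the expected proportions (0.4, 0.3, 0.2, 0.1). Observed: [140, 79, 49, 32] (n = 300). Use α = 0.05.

Expected: [120.0, 90.0, 60.0, 30.0]. χ² = 6.828. df = 3, critical = 7.815. Fail to reject H₀.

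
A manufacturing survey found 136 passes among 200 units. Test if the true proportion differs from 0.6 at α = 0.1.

p̂ = 0.68, p₀ = 0.6. z = (p̂ - p₀)/√(p₀(1-p₀)/n) = 2.309. Critical: ±1.645. Reject H₀.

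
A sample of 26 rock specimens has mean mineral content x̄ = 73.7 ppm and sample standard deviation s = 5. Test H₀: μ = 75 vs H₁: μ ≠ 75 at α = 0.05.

t = (x̄ - μ₀)/(s/√n) = (73.7 - 75)/(5/√26) = -1.326. df = 25, critical t = ±2.06. Fail to reject H₀.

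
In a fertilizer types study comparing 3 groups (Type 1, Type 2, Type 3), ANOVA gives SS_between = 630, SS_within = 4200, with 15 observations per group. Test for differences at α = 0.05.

df_between = 2, df_within = 42. F = MS_between/MS_within = 315.0/100.0 = 3.15. F_crit ≈ 3.22. Fail to reject H₀.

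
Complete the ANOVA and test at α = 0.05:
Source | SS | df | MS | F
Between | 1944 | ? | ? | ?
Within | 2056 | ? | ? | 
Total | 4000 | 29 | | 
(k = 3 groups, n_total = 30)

df_between = 2, df_within = 27. MS_between = 972.0, MS_within = 76.15. F = 12.765, F_crit ≈ 3.354. Reject H₀.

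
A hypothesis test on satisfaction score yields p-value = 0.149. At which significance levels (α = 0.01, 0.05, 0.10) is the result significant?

p = 0.149. Not significant at any of the given levels.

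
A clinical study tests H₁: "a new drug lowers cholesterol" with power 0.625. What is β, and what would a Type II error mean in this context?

β = 1 - power = 1 - 0.625 = 0.375. A Type II error is failing to reject H₀ when H₀ is false (false negative) — here, failing to conclude that a new drug lowers cholesterol when in fact it is true. Consequence: shelving an effective drug — patients miss out on a treatment that would have helped.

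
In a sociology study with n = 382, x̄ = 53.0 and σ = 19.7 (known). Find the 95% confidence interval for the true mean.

CI = x̄ ± z*(σ/√n) = 53.0 ± 1.96(19.7/√382) = 53.0 ± 1.98 = (51.02, 54.98)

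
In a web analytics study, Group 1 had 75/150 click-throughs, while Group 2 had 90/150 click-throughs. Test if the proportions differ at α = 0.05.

p̂₁ = 0.5, p̂₂ = 0.6, pooled p̂ = 0.55. z = -1.741. Critical: ±1.96. Fail to reject H₀.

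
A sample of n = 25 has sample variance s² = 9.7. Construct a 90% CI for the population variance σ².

df = 24. χ²_{0.05} = 36.415, χ²_{0.95} = 13.848. CI for σ² = ((n-1)s²/χ²_{α/2}, (n-1)s²/χ²_{1-α/2}) = (24·9.7/36.415, 24·9.7/13.848) = (6.39, 16.81)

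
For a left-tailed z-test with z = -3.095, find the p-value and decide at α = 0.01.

p = P(Z < -3.095) = Φ(-3.095) ≈ 0.001. Since p < 0.01, reject H₀ (significant) at α = 0.01.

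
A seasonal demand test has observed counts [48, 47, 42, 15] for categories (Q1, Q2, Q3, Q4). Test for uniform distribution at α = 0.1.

Expected = 38 each. χ² = Σ(O-E)²/E = 19.105. df = 3, critical value = 6.251. Reject H₀.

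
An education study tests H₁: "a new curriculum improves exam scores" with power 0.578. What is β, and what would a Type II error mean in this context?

β = 1 - power = 1 - 0.578 = 0.422. A Type II error is failing to reject H₀ when H₀ is false (false negative) — here, failing to conclude that a new curriculum improves exam scores when in fact it is true. Consequence: keeping the old curriculum when the new one would have helped students.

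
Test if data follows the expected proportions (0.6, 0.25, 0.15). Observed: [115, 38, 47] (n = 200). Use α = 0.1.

Expected: [120.0, 50.0, 30.0]. χ² = 12.722. df = 2, critical = 4.605. Reject H₀.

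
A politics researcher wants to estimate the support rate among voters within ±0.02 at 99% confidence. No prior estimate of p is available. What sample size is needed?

Conservative approach: use p = 0.5 (maximizes p(1-p) = 0.25). n = z²(0.25)/E² = 2.576²×0.25/0.02² = 4147.4 → n = 4148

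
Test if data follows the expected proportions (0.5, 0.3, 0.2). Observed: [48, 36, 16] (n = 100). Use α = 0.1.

Expected: [50.0, 30.0, 20.0]. χ² = 2.08. df = 2, critical = 4.605. Fail to reject H₀.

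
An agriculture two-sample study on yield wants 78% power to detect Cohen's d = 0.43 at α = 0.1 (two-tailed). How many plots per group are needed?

z_{α/2} = 1.645, z_β = Φ⁻¹(0.78) = 0.772. For small effect (d = 0.43): n per group = 2(z_{α/2} + z_β)²/d² = 2(1.645 + 0.772)²/0.43² = 63.2 → 64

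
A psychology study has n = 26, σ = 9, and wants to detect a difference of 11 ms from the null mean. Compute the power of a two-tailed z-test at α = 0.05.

SE = σ/√n = 9/√26 = 1.765. Non-centrality λ = d/SE = 11/1.765 = 6.232. Power ≈ Φ(λ - z_{α/2}) = Φ(6.232 - 1.96) = Φ(4.272) = 1.0.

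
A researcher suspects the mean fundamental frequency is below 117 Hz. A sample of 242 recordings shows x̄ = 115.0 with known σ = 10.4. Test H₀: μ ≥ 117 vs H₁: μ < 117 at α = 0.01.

z = -2.992. Critical value: -2.33. Reject H₀.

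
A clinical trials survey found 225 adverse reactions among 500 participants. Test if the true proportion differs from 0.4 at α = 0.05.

p̂ = 0.45, p₀ = 0.4. z = (p̂ - p₀)/√(p₀(1-p₀)/n) = 2.282. Critical: ±1.96. Reject H₀.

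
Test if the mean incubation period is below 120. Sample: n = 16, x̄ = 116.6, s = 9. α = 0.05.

t = (116.6 - 120)/(9/√16) = -1.511, df = 15. Critical t = -1.753. Fail to reject H₀.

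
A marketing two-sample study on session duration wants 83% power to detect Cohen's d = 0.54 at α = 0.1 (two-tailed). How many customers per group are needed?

z_{α/2} = 1.645, z_β = Φ⁻¹(0.83) = 0.954. For medium effect (d = 0.54): n per group = 2(z_{α/2} + z_β)²/d² = 2(1.645 + 0.954)²/0.54² = 46.3 → 47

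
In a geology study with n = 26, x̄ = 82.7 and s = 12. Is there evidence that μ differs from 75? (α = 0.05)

t = (x̄ - μ₀)/(s/√n) = (82.7 - 75)/(12/√26) = 3.272. df = 25, critical t = ±2.06. Reject H₀.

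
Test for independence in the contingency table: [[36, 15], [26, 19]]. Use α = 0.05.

χ² = 1.715. df = 1, critical = 3.841. Fail to reject H₀. No evidence of dependence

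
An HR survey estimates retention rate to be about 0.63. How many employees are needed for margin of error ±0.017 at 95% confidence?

n = z²p(1-p)/E² = 1.96²×0.63×0.37/0.017² = 3098.5 → n = 3099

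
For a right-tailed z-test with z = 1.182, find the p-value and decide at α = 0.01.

p = P(Z > 1.182) = 1 - Φ(1.182) ≈ 0.1186. Since p ≥ 0.01, fail to reject H₀ (not significant) at α = 0.01.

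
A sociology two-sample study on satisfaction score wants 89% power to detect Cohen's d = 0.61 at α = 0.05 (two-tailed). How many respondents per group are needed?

z_{α/2} = 1.96, z_β = Φ⁻¹(0.89) = 1.227. For medium effect (d = 0.61): n per group = 2(z_{α/2} + z_β)²/d² = 2(1.96 + 1.227)²/0.61² = 54.6 → 55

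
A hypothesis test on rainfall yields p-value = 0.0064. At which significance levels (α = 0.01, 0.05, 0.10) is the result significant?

p = 0.0064. Significant at: α = 0.01, 0.05, 0.1.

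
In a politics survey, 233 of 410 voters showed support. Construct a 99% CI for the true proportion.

p̂ = 0.568. CI = p̂ ± z*√(p̂(1-p̂)/n) = (0.505, 0.631)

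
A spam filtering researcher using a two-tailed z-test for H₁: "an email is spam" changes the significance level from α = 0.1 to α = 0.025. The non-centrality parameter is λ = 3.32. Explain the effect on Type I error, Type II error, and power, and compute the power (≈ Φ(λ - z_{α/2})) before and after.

Decreasing α from 0.1 to 0.025:
• Type I error rate decreases (α is the Type I rate by definition).
• Critical value moves from z_{α/2} = 1.645 to 2.241, so power = Φ(λ - z_{α/2}) goes from Φ(3.32 - 1.645) = 0.953 to Φ(3.32 - 2.241) = 0.86.
• Type II error rate β = 1 - power therefore increases (0.047 → 0.14).
Appropriate when false positives are costly — here, a legitimate email is sent to the spam folder and the user misses it.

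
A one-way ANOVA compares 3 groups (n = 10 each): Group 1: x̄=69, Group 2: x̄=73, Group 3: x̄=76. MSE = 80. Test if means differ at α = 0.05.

Grand mean = 72.67. SS_between = 246.67, MS_between = 123.33. F = 1.542, F_crit ≈ 3.354. Fail to reject H₀.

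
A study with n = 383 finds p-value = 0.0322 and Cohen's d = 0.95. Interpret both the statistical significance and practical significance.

Statistically significant (p = 0.0322 < 0.05). Cohen's d = 0.95 indicates a large effect size. Both statistical and practical significance should be considered.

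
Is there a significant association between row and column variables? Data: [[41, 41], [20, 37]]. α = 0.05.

χ² = 3.036. df = 1, critical = 3.841. Fail to reject H₀. No evidence of dependence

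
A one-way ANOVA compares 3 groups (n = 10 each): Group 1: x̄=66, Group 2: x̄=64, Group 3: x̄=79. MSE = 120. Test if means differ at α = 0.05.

Grand mean = 69.67. SS_between = 1326.67, MS_between = 663.33. F = 5.528, F_crit ≈ 3.354. Reject H₀.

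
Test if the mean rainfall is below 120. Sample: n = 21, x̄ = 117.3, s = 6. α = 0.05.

t = (117.3 - 120)/(6/√21) = -2.062, df = 20. Critical t = -1.725. Reject H₀.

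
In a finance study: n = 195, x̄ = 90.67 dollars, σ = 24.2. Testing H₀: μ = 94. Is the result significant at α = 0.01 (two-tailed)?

z = (90.67 - 94)/(24.2/√195) = -1.922. Since |z| ≤ 2.576, not significant at α = 0.01.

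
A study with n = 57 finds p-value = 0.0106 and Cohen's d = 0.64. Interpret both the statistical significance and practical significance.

Statistically significant (p = 0.0106 < 0.05). Cohen's d = 0.64 indicates a medium effect size. Both statistical and practical significance should be considered.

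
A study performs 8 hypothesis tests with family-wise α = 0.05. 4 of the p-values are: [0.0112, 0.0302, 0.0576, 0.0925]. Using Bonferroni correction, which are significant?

Bonferroni α = 0.05/8 = 0.00625. None of the given p-values are significant.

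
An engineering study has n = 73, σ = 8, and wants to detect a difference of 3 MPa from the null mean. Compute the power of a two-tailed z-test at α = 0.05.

SE = σ/√n = 8/√73 = 0.936. Non-centrality λ = d/SE = 3/0.936 = 3.204. Power ≈ Φ(λ - z_{α/2}) = Φ(3.204 - 1.96) = Φ(1.244) = 0.893.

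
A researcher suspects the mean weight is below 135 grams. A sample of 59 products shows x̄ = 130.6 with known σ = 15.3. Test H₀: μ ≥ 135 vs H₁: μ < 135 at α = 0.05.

z = -2.209. Critical value: -1.645. Reject H₀.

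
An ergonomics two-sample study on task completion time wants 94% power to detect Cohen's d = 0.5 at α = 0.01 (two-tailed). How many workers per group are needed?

z_{α/2} = 2.576, z_β = Φ⁻¹(0.94) = 1.555. For medium effect (d = 0.5): n per group = 2(z_{α/2} + z_β)²/d² = 2(2.576 + 1.555)²/0.5² = 136.5 → 137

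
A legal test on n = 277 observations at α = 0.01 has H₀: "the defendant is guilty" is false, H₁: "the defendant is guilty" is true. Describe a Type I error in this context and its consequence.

Type I error: rejecting H₀ when it is true — concluding that the defendant is guilty when in fact it is not. Consequence: convicting an innocent person.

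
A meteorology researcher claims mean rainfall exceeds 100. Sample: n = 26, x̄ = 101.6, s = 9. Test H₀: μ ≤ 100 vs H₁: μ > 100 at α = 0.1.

t = (101.6 - 100)/(9/√26) = 0.906, df = 25. Critical t = 1.316. Fail to reject H₀.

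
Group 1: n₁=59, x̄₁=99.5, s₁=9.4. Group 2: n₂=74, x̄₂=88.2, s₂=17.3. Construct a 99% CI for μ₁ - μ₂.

Difference = 11.3. SE = √(9.4²/59 + 17.3²/74) = 2.354. CI = (5.24, 17.36)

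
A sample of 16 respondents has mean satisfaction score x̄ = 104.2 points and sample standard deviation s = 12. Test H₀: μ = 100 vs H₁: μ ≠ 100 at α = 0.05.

t = (x̄ - μ₀)/(s/√n) = (104.2 - 100)/(12/√16) = 1.4. df = 15, critical t = ±2.131. Fail to reject H₀.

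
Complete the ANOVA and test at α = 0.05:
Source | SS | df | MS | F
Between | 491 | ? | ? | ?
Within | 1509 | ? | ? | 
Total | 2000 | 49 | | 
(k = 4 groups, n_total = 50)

df_between = 3, df_within = 46. MS_between = 163.67, MS_within = 32.8. F = 4.989, F_crit ≈ 2.807. Reject H₀.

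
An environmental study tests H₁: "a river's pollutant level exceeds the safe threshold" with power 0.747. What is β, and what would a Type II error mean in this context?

β = 1 - power = 1 - 0.747 = 0.253. A Type II error is failing to reject H₀ when H₀ is false (false negative) — here, failing to conclude that a river's pollutant level exceeds the safe threshold when in fact it is true. Consequence: allowing unsafe pollution to continue.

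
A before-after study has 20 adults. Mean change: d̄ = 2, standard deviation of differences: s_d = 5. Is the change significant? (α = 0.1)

t = d̄/(s_d/√n) = 2/(5/√20) = 1.789. df = 19, critical t = ±1.729. Reject H₀.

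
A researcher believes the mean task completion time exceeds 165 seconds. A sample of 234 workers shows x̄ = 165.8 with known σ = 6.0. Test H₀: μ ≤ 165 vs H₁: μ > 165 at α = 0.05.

z = 2.04. Critical value: 1.645. Reject H₀.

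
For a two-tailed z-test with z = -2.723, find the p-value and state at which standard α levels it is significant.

p = 2·P(Z > |-2.723|) = 2·(1 - Φ(2.723)) ≈ 0.0065. Significant at α = 0.1; Significant at α = 0.05; Significant at α = 0.01.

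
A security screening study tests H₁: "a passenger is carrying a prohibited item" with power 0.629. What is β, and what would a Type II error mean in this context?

β = 1 - power = 1 - 0.629 = 0.371. A Type II error is failing to reject H₀ when H₀ is false (false negative) — here, failing to conclude that a passenger is carrying a prohibited item when in fact it is true. Consequence: letting a prohibited item through — security breach.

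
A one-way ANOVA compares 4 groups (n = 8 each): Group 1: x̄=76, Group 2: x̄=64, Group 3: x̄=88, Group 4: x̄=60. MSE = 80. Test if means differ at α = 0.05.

Grand mean = 72.0. SS_between = 3840.0, MS_between = 1280.0. F = 16.0, F_crit ≈ 2.947. Reject H₀.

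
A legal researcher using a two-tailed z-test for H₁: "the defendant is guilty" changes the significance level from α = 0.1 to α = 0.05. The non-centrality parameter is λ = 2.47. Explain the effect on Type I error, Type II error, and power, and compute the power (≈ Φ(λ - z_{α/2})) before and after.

Decreasing α from 0.1 to 0.05:
• Type I error rate decreases (α is the Type I rate by definition).
• Critical value moves from z_{α/2} = 1.645 to 1.96, so power = Φ(λ - z_{α/2}) goes from Φ(2.47 - 1.645) = 0.795 to Φ(2.47 - 1.96) = 0.695.
• Type II error rate β = 1 - power therefore increases (0.205 → 0.305).
Appropriate when false positives are costly — here, convicting an innocent person.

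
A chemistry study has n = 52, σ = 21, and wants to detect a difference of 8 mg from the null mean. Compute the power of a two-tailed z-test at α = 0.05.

SE = σ/√n = 21/√52 = 2.912. Non-centrality λ = d/SE = 8/2.912 = 2.747. Power ≈ Φ(λ - z_{α/2}) = Φ(2.747 - 1.96) = Φ(0.787) = 0.784.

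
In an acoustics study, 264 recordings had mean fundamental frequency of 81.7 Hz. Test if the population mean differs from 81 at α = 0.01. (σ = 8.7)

z = (x̄ - μ₀)/(σ/√n) = (81.7 - 81)/(8.7/√264) = 1.307. Critical value: ±2.576. Since |1.307| ≤ 2.576, Fail to reject H₀.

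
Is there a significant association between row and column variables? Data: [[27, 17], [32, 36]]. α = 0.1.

χ² = 2.193. df = 1, critical = 2.706. Fail to reject H₀. No evidence of dependence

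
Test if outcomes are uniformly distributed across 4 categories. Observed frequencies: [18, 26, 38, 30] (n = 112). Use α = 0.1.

Expected = 28 each. χ² = Σ(O-E)²/E = 7.429. df = 3, critical value = 6.251. Reject H₀.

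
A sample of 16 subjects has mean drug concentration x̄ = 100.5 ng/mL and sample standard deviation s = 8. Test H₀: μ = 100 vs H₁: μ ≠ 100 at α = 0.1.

t = (x̄ - μ₀)/(s/√n) = (100.5 - 100)/(8/√16) = 0.25. df = 15, critical t = ±1.753. Fail to reject H₀.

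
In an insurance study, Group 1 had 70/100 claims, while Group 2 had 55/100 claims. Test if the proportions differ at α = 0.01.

p̂₁ = 0.7, p̂₂ = 0.55, pooled p̂ = 0.625. z = 2.191. Critical: ±2.576. Fail to reject H₀.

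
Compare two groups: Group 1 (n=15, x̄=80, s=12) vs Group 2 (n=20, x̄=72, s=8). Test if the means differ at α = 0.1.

Pooled sp = 9.9. t = 2.367, df = 33. Critical t = ±1.692. Reject H₀.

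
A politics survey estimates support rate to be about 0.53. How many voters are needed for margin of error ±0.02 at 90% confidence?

n = z²p(1-p)/E² = 1.645²×0.53×0.47/0.02² = 1685.2 → n = 1686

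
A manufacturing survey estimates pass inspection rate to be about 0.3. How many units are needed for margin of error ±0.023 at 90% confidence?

n = z²p(1-p)/E² = 1.645²×0.3×0.7/0.023² = 1074.2 → n = 1075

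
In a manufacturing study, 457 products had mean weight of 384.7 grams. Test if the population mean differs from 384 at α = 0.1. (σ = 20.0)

z = (x̄ - μ₀)/(σ/√n) = (384.7 - 384)/(20.0/√457) = 0.748. Critical value: ±1.645. Since |0.748| ≤ 1.645, Fail to reject H₀.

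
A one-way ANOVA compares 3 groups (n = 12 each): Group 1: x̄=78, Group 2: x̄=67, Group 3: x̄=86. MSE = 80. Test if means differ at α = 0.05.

Grand mean = 77.0. SS_between = 2184.0, MS_between = 1092.0. F = 13.65, F_crit ≈ 3.285. Reject H₀.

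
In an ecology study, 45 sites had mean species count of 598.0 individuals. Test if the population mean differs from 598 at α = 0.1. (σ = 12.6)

z = (x̄ - μ₀)/(σ/√n) = (598.0 - 598)/(12.6/√45) = 0.0. Critical value: ±1.645. Since |0.0| ≤ 1.645, Fail to reject H₀.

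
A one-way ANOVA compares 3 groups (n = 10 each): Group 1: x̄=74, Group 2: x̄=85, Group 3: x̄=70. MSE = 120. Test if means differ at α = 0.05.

Grand mean = 76.33. SS_between = 1206.67, MS_between = 603.33. F = 5.028, F_crit ≈ 3.354. Reject H₀.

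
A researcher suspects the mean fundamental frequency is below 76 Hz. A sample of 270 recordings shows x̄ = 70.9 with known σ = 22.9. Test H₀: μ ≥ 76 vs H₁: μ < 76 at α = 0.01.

z = -3.659. Critical value: -2.33. Reject H₀.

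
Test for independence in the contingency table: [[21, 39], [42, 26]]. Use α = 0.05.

χ² = 9.136. df = 1, critical = 3.841. Reject H₀. Variables are dependent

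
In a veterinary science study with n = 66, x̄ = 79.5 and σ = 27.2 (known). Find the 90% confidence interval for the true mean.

CI = x̄ ± z*(σ/√n) = 79.5 ± 1.645(27.2/√66) = 79.5 ± 5.51 = (73.99, 85.01)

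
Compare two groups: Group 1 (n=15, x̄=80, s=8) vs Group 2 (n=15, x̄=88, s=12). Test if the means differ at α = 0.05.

Pooled sp = 10.2. t = -2.148, df = 28. Critical t = ±2.048. Reject H₀.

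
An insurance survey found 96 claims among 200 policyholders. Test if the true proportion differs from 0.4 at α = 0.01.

p̂ = 0.48, p₀ = 0.4. z = (p̂ - p₀)/√(p₀(1-p₀)/n) = 2.309. Critical: ±2.576. Fail to reject H₀.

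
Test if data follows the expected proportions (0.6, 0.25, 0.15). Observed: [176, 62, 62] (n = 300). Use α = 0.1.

Expected: [180.0, 75.0, 45.0]. χ² = 8.764. df = 2, critical = 4.605. Reject H₀.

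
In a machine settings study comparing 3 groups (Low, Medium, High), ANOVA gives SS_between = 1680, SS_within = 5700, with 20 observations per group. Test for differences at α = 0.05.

df_between = 2, df_within = 57. F = MS_between/MS_within = 840.0/100.0 = 8.4. F_crit ≈ 3.159. Reject H₀. At least one mean differs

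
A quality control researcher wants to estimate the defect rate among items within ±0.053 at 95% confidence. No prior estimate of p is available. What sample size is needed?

Conservative approach: use p = 0.5 (maximizes p(1-p) = 0.25). n = z²(0.25)/E² = 1.96²×0.25/0.053² = 341.9 → n = 342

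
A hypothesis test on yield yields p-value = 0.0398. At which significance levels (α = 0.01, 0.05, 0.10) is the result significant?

p = 0.0398. Significant at: α = 0.05, 0.1.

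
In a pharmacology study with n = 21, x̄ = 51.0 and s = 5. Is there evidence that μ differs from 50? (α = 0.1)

t = (x̄ - μ₀)/(s/√n) = (51.0 - 50)/(5/√21) = 0.917. df = 20, critical t = ±1.725. Fail to reject H₀.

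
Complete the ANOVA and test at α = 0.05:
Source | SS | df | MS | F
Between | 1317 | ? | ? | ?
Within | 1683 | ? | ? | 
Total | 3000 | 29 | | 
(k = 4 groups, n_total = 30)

df_between = 3, df_within = 26. MS_between = 439.0, MS_within = 64.73. F = 6.782, F_crit ≈ 2.975. Reject H₀.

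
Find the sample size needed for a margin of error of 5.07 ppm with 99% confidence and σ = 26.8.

n = (z*σ/E)² = (2.576×26.8/5.07)² = 185.4 → n = 186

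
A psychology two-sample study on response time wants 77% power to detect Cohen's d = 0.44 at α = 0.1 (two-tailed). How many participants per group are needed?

z_{α/2} = 1.645, z_β = Φ⁻¹(0.77) = 0.739. For small effect (d = 0.44): n per group = 2(z_{α/2} + z_β)²/d² = 2(1.645 + 0.739)²/0.44² = 58.7 → 59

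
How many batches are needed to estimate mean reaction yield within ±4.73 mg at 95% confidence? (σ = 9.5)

n = (z*σ/E)² = (1.96×9.5/4.73)² = 15.5 → n = 16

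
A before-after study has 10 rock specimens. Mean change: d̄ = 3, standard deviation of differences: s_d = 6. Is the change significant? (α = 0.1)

t = d̄/(s_d/√n) = 3/(6/√10) = 1.581. df = 9, critical t = ±1.833. Fail to reject H₀.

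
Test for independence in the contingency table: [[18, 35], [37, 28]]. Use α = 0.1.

χ² = 6.185. df = 1, critical = 2.706. Reject H₀. Variables are dependent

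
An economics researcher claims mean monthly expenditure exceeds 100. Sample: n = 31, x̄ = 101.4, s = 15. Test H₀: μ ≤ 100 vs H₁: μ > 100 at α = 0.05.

t = (101.4 - 100)/(15/√31) = 0.52, df = 30. Critical t = 1.697. Fail to reject H₀.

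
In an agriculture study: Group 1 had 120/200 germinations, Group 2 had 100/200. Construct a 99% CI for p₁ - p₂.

p̂₁ = 0.6, p̂₂ = 0.5. Difference = 0.1. CI = (-0.028, 0.228)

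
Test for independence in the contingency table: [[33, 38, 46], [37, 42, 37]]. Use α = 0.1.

χ² = 1.4. df = 2, critical = 4.605. Fail to reject H₀. No evidence of dependence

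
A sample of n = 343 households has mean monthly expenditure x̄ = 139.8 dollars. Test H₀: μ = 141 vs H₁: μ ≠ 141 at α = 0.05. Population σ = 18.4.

z = (x̄ - μ₀)/(σ/√n) = (139.8 - 141)/(18.4/√343) = -1.208. Critical value: ±1.96. Since |-1.208| ≤ 1.96, Fail to reject H₀.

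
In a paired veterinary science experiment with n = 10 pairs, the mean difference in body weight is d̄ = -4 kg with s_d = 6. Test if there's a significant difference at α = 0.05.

t = d̄/(s_d/√n) = -4/(6/√10) = -2.108. df = 9, critical t = ±2.262. Fail to reject H₀.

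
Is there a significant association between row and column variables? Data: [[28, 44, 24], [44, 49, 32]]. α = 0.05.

χ² = 1.182. df = 2, critical = 5.991. Fail to reject H₀. No evidence of dependence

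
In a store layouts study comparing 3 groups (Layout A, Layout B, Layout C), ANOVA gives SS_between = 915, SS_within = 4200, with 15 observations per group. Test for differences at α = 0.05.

df_between = 2, df_within = 42. F = MS_between/MS_within = 457.5/100.0 = 4.575. F_crit ≈ 3.22. Reject H₀. At least one mean differs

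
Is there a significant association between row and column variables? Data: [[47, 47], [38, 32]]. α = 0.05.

χ² = 0.295. df = 1, critical = 3.841. Fail to reject H₀. No evidence of dependence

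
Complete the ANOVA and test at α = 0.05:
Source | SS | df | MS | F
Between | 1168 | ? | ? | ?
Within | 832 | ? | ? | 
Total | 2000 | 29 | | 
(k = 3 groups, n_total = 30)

df_between = 2, df_within = 27. MS_between = 584.0, MS_within = 30.81. F = 18.952, F_crit ≈ 3.354. Reject H₀.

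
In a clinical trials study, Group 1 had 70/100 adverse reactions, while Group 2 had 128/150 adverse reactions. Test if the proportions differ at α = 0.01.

p̂₁ = 0.7, p̂₂ = 0.853, pooled p̂ = 0.792. z = -2.926. Critical: ±2.576. Reject H₀.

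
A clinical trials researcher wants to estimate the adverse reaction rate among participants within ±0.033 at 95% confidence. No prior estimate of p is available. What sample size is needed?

Conservative approach: use p = 0.5 (maximizes p(1-p) = 0.25). n = z²(0.25)/E² = 1.96²×0.25/0.033² = 881.9 → n = 882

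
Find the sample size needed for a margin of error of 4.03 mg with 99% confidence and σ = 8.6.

n = (z*σ/E)² = (2.576×8.6/4.03)² = 30.2 → n = 31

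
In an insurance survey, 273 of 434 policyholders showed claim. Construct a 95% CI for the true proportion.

p̂ = 0.629. CI = p̂ ± z*√(p̂(1-p̂)/n) = (0.584, 0.674)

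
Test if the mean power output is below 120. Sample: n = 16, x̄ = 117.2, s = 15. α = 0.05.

t = (117.2 - 120)/(15/√16) = -0.747, df = 15. Critical t = -1.753. Fail to reject H₀.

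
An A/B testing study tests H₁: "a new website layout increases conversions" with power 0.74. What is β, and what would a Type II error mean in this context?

β = 1 - power = 1 - 0.74 = 0.26. A Type II error is failing to reject H₀ when H₀ is false (false negative) — here, failing to conclude that a new website layout increases conversions when in fact it is true. Consequence: discarding a layout that would have improved conversions — lost revenue.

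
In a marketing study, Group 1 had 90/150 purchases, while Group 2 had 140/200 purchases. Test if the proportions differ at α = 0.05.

p̂₁ = 0.6, p̂₂ = 0.7, pooled p̂ = 0.657. z = -1.95. Critical: ±1.96. Fail to reject H₀.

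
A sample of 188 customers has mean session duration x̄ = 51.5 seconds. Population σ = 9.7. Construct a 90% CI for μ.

CI = x̄ ± z*(σ/√n) = 51.5 ± 1.645(9.7/√188) = 51.5 ± 1.16 = (50.34, 52.66)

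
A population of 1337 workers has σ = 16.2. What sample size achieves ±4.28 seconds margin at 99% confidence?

Without FPC: n₀ = (2.576×16.2/4.28)² = 95.068. With FPC: n = n₀N/(n₀+N-1) = 88.8 → n = 89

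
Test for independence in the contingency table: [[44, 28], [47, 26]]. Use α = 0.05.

χ² = 0.166. df = 1, critical = 3.841. Fail to reject H₀. No evidence of dependence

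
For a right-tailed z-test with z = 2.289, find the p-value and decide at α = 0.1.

p = P(Z > 2.289) = 1 - Φ(2.289) ≈ 0.011. Since p < 0.1, reject H₀ (significant) at α = 0.1.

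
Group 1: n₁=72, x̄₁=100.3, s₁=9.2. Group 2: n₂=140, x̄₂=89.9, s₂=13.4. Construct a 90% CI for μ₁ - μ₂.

Difference = 10.4. SE = √(9.2²/72 + 13.4²/140) = 1.568. CI = (7.82, 12.98)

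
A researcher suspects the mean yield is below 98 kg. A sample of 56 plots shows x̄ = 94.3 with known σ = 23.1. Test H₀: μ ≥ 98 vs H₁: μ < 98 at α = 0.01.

z = -1.199. Critical value: -2.33. Fail to reject H₀.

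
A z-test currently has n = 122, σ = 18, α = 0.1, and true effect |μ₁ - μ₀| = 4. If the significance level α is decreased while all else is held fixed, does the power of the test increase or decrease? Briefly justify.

Power decreases: a smaller α raises the critical value, so less of the H₁ sampling distribution falls in the rejection region.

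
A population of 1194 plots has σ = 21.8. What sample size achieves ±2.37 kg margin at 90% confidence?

Without FPC: n₀ = (1.645×21.8/2.37)² = 228.954. With FPC: n = n₀N/(n₀+N-1) = 192.3 → n = 193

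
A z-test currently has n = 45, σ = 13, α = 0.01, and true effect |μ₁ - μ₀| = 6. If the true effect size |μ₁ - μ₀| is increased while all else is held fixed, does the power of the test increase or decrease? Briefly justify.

Power increases: a larger true effect increases the non-centrality λ = |μ₁ - μ₀|/(σ/√n).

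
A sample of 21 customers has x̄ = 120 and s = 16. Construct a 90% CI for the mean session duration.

CI = x̄ ± t*(s/√n) = 120 ± 1.725(16/√21) = (113.98, 126.02)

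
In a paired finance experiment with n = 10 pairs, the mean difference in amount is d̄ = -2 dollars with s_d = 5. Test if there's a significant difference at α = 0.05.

t = d̄/(s_d/√n) = -2/(5/√10) = -1.265. df = 9, critical t = ±2.262. Fail to reject H₀.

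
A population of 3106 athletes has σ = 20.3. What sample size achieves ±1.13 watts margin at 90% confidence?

Without FPC: n₀ = (1.645×20.3/1.13)² = 873.307. With FPC: n = n₀N/(n₀+N-1) = 681.8 → n = 682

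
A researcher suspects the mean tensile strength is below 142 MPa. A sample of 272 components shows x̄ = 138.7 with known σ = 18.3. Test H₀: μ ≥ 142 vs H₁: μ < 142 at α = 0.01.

z = -2.974. Critical value: -2.33. Reject H₀.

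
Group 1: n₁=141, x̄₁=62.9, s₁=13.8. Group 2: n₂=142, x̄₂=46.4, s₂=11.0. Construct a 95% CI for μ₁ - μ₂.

Difference = 16.5. SE = √(13.8²/141 + 11.0²/142) = 1.484. CI = (13.59, 19.41)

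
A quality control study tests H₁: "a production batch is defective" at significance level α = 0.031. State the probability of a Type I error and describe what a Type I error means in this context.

P(Type I error) = α = 0.031. A Type I error is rejecting H₀ when H₀ is actually true (false positive) — here, concluding that a production batch is defective when in fact this is not the case. Consequence: scrapping a good batch — wasted material and cost for no reason.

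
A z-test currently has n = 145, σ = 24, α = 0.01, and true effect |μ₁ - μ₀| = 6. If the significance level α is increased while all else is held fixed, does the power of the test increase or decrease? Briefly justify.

Power increases: a larger α lowers the critical value, so more of the H₁ sampling distribution falls in the rejection region.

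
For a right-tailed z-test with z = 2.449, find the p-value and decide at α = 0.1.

p = P(Z > 2.449) = 1 - Φ(2.449) ≈ 0.0072. Since p < 0.1, reject H₀ (significant) at α = 0.1.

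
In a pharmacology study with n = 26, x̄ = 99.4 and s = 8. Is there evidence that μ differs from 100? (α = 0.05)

t = (x̄ - μ₀)/(s/√n) = (99.4 - 100)/(8/√26) = -0.382. df = 25, critical t = ±2.06. Fail to reject H₀.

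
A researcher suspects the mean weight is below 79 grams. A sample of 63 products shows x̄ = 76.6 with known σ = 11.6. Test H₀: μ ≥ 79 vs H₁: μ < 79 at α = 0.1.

z = -1.642. Critical value: -1.28. Reject H₀.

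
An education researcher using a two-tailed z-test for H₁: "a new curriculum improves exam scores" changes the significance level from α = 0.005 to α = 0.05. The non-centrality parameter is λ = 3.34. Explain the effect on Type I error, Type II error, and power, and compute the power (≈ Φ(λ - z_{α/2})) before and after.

Increasing α from 0.005 to 0.05:
• Type I error rate increases (α is the Type I rate by definition).
• Critical value moves from z_{α/2} = 2.807 to 1.96, so power = Φ(λ - z_{α/2}) goes from Φ(3.34 - 2.807) = 0.703 to Φ(3.34 - 1.96) = 0.916.
• Type II error rate β = 1 - power therefore decreases (0.297 → 0.084).
Appropriate when false negatives are costly — here, keeping the old curriculum when the new one would have helped students.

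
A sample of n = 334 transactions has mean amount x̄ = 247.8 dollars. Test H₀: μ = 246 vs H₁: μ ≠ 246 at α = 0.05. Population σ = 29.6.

z = (x̄ - μ₀)/(σ/√n) = (247.8 - 246)/(29.6/√334) = 1.111. Critical value: ±1.96. Since |1.111| ≤ 1.96, Fail to reject H₀.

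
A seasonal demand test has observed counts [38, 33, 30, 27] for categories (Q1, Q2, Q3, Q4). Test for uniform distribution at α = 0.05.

Expected = 32 each. χ² = Σ(O-E)²/E = 2.062. df = 3, critical value = 7.815. Fail to reject H₀.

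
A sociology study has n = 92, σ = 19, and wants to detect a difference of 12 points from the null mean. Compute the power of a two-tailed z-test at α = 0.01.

SE = σ/√n = 19/√92 = 1.981. Non-centrality λ = d/SE = 12/1.981 = 6.058. Power ≈ Φ(λ - z_{α/2}) = Φ(6.058 - 2.576) = Φ(3.482) = 1.0.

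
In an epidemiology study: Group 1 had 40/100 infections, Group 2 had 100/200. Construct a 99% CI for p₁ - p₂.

p̂₁ = 0.4, p̂₂ = 0.5. Difference = -0.1. CI = (-0.256, 0.056)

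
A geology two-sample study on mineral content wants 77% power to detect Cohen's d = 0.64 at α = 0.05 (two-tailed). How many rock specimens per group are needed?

z_{α/2} = 1.96, z_β = Φ⁻¹(0.77) = 0.739. For medium effect (d = 0.64): n per group = 2(z_{α/2} + z_β)²/d² = 2(1.96 + 0.739)²/0.64² = 35.6 → 36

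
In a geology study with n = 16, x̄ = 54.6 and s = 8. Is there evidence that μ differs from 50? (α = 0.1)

t = (x̄ - μ₀)/(s/√n) = (54.6 - 50)/(8/√16) = 2.3. df = 15, critical t = ±1.753. Reject H₀.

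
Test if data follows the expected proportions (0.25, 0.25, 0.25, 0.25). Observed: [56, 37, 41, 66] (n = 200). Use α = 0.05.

Expected: [50.0, 50.0, 50.0, 50.0]. χ² = 10.84. df = 3, critical = 7.815. Reject H₀.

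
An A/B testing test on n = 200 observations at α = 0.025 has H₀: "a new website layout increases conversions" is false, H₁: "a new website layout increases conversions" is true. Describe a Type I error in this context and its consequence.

Type I error: rejecting H₀ when it is true — concluding that a new website layout increases conversions when in fact it is not. Consequence: rolling out a layout that doesn't actually help — wasted engineering effort.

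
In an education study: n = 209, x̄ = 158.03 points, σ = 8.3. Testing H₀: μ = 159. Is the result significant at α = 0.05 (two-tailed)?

z = (158.03 - 159)/(8.3/√209) = -1.69. Since |z| ≤ 1.96, not significant at α = 0.05.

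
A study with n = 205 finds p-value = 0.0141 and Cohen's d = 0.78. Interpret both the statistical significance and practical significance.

Statistically significant (p = 0.0141 < 0.05). Cohen's d = 0.78 indicates a medium effect size. Both statistical and practical significance should be considered.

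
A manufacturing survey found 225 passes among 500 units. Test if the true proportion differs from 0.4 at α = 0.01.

p̂ = 0.45, p₀ = 0.4. z = (p̂ - p₀)/√(p₀(1-p₀)/n) = 2.282. Critical: ±2.576. Fail to reject H₀.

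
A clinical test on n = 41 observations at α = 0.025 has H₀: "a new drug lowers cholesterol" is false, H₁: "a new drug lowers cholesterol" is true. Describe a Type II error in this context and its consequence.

Type II error: failing to reject H₀ when it is false — concluding that a new drug lowers cholesterol is not supported when in fact it is. Consequence: shelving an effective drug — patients miss out on a treatment that would have helped.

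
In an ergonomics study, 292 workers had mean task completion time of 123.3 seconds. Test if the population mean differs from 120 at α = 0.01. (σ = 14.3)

z = (x̄ - μ₀)/(σ/√n) = (123.3 - 120)/(14.3/√292) = 3.943. Critical value: ±2.576. Since |3.943| > 2.576, Reject H₀.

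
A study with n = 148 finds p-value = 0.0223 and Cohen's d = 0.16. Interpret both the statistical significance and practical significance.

Statistically significant (p = 0.0223 < 0.05). Cohen's d = 0.16 indicates a very small effect size. Both statistical and practical significance should be considered.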